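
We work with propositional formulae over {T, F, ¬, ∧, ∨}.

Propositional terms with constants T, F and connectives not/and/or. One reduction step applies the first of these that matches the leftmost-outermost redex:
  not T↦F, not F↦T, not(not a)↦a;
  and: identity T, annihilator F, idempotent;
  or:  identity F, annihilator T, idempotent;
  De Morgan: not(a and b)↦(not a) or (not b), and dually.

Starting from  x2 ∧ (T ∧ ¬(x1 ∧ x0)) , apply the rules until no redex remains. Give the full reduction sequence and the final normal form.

Answer: normal form = x2 ∧ (¬x1 ∨ ¬x0)  (in 2 steps)

Working:
  start: x2 ∧ (T ∧ ¬(x1 ∧ x0))
  →1  x2 ∧ ¬(x1 ∧ x0)
  →2  x2 ∧ (¬x1 ∨ ¬x0)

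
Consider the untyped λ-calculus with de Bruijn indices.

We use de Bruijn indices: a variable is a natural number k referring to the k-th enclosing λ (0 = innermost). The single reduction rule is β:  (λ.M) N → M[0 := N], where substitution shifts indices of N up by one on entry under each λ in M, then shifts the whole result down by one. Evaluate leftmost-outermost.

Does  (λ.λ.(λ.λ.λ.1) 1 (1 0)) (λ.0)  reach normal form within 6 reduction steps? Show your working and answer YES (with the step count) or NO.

Answer: YES — reaches normal form λ.λ.1 in 4 ≤ 6 steps

Reduction:
  start: (λ.λ.(λ.λ.λ.1) 1 (1 0)) (λ.0)
  step 1: λ.(λ.λ.λ.1) (λ.0) ((λ.0) 0)
  step 2: λ.(λ.λ.1) ((λ.0) 0)
  step 3: λ.λ.(λ.0) 1
  step 4: λ.λ.1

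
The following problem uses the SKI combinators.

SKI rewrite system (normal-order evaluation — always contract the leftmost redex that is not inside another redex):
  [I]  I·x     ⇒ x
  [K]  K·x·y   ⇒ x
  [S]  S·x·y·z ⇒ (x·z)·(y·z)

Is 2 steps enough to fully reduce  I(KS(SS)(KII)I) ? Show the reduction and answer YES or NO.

Answer: NO — after 2 steps the term is S(KII)I, not yet normal

Derivation:
  start: I(KS(SS)(KII)I)
  [1] KS(SS)(KII)I
  [2] S(KII)I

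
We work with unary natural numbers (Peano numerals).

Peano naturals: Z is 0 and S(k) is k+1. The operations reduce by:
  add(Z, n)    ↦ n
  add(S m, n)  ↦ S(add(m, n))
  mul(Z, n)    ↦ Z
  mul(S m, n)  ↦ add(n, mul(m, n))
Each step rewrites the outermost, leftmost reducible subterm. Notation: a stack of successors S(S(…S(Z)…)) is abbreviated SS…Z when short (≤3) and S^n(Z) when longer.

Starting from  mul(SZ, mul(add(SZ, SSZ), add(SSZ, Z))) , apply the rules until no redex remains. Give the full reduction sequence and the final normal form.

  start: mul(SZ, mul(add(SZ, SSZ), add(SSZ, Z)))
  step 1: add(mul(add(SZ, SSZ), add(SSZ, Z)), mul(Z, mul(add(SZ, SSZ), add(SSZ, Z))))
  step 2: add(mul(S(add(Z, SSZ)), add(SSZ, Z)), mul(Z, mul(add(SZ, SSZ), add(SSZ, Z))))
  step 3: add(add(add(SSZ, Z), mul(add(Z, SSZ), add(SSZ, Z))), mul(Z, mul(add(SZ, SSZ), add(SSZ, Z))))
  step 4: add(add(S(add(SZ, Z)), mul(add(Z, SSZ), add(SSZ, Z))), mul(Z, mul(add(SZ, SSZ), add(SSZ, Z))))
  step 5: add(S(add(add(SZ, Z), mul(add(Z, SSZ), add(SSZ, Z)))), mul(Z, mul(add(SZ, SSZ), add(SSZ, Z))))
  step 6: S(add(add(add(SZ, Z), mul(add(Z, SSZ), add(SSZ, Z))), mul(Z, mul(add(SZ, SSZ), add(SSZ, Z)))))
  step 7: S(add(add(S(add(Z, Z)), mul(add(Z, SSZ), add(SSZ, Z))), mul(Z, mul(add(SZ, SSZ), add(SSZ, Z)))))
  step 8: S(add(S(add(add(Z, Z), mul(add(Z, SSZ), add(SSZ, Z)))), mul(Z, mul(add(SZ, SSZ), add(SSZ, Z)))))
  step 9: S(S(add(add(add(Z, Z), mul(add(Z, SSZ), add(SSZ, Z))), mul(Z, mul(add(SZ, SSZ), add(SSZ, Z))))))
  step 10: S(S(add(add(Z, mul(add(Z, SSZ), add(SSZ, Z))), mul(Z, mul(add(SZ, SSZ), add(SSZ, Z))))))
  step 11: S(S(add(mul(add(Z, SSZ), add(SSZ, Z)), mul(Z, mul(add(SZ, SSZ), add(SSZ, Z))))))
  step 12: S(S(add(mul(SSZ, add(SSZ, Z)), mul(Z, mul(add(SZ, SSZ), add(SSZ, Z))))))
  step 13: S(S(add(add(add(SSZ, Z), mul(SZ, add(SSZ, Z))), mul(Z, mul(add(SZ, SSZ), add(SSZ, Z))))))
  step 14: S(S(add(add(S(add(SZ, Z)), mul(SZ, add(SSZ, Z))), mul(Z, mul(add(SZ, SSZ), add(SSZ, Z))))))
  step 15: S(S(add(S(add(add(SZ, Z), mul(SZ, add(SSZ, Z)))), mul(Z, mul(add(SZ, SSZ), add(SSZ, Z))))))
  step 16: S(S(S(add(add(add(SZ, Z), mul(SZ, add(SSZ, Z))), mul(Z, mul(add(SZ, SSZ), add(SSZ, Z)))))))
  step 17: S(S(S(add(add(S(add(Z, Z)), mul(SZ, add(SSZ, Z))), mul(Z, mul(add(SZ, SSZ), add(SSZ, Z)))))))
  step 18: S(S(S(add(S(add(add(Z, Z), mul(SZ, add(SSZ, Z)))), mul(Z, mul(add(SZ, SSZ), add(SSZ, Z)))))))
  step 19: S(S(S(S(add(add(add(Z, Z), mul(SZ, add(SSZ, Z))), mul(Z, mul(add(SZ, SSZ), add(SSZ, Z))))))))
  step 20: S(S(S(S(add(add(Z, mul(SZ, add(SSZ, Z))), mul(Z, mul(add(SZ, SSZ), add(SSZ, Z))))))))
  step 21: S(S(S(S(add(mul(SZ, add(SSZ, Z)), mul(Z, mul(add(SZ, SSZ), add(SSZ, Z))))))))
  step 22: S(S(S(S(add(add(add(SSZ, Z), mul(Z, add(SSZ, Z))), mul(Z, mul(add(SZ, SSZ), add(SSZ, Z))))))))
  step 23: S(S(S(S(add(add(S(add(SZ, Z)), mul(Z, add(SSZ, Z))), mul(Z, mul(add(SZ, SSZ), add(SSZ, Z))))))))
  step 24: S(S(S(S(add(S(add(add(SZ, Z), mul(Z, add(SSZ, Z)))), mul(Z, mul(add(SZ, SSZ), add(SSZ, Z))))))))
  step 25: S(S(S(S(S(add(add(add(SZ, Z), mul(Z, add(SSZ, Z))), mul(Z, mul(add(SZ, SSZ), add(SSZ, Z)))))))))
  step 26: S(S(S(S(S(add(add(S(add(Z, Z)), mul(Z, add(SSZ, Z))), mul(Z, mul(add(SZ, SSZ), add(SSZ, Z)))))))))
  step 27: S(S(S(S(S(add(S(add(add(Z, Z), mul(Z, add(SSZ, Z)))), mul(Z, mul(add(SZ, SSZ), add(SSZ, Z)))))))))
  step 28: S(S(S(S(S(S(add(add(add(Z, Z), mul(Z, add(SSZ, Z))), mul(Z, mul(add(SZ, SSZ), add(SSZ, Z))))))))))
  step 29: S(S(S(S(S(S(add(add(Z, mul(Z, add(SSZ, Z))), mul(Z, mul(add(SZ, SSZ), add(SSZ, Z))))))))))
  step 30: S(S(S(S(S(S(add(mul(Z, add(SSZ, Z)), mul(Z, mul(add(SZ, SSZ), add(SSZ, Z))))))))))
  step 31: S(S(S(S(S(S(add(Z, mul(Z, mul(add(SZ, SSZ), add(SSZ, Z))))))))))
  step 32: S(S(S(S(S(S(mul(Z, mul(add(SZ, SSZ), add(SSZ, Z)))))))))
  step 33: S^6(Z)

Answer: normal form = S^6(Z)  (in 33 steps)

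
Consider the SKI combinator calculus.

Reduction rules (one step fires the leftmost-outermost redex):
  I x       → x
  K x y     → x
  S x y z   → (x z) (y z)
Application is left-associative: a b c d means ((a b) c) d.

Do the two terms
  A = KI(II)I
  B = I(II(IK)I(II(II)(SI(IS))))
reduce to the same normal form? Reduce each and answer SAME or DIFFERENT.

Answer: SAME — A ⇓ I, B ⇓ I

Working:
Term A:
  start: KI(II)I
  [1] II
  [2] I

Term B:
  start: I(II(IK)I(II(II)(SI(IS))))
  [1] II(IK)I(II(II)(SI(IS)))
  [2] I(IK)I(II(II)(SI(IS)))
  [3] IKI(II(II)(SI(IS)))
  [4] KI(II(II)(SI(IS)))
  [5] I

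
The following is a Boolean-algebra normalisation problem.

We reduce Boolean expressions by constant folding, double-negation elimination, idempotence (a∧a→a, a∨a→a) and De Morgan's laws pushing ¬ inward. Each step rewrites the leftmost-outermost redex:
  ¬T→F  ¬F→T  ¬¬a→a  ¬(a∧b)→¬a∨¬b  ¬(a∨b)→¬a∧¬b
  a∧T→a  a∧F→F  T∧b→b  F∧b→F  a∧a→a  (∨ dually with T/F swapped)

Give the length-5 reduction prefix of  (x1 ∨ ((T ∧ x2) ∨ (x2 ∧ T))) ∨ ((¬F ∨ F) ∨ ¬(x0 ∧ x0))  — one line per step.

  start: (x1 ∨ ((T ∧ x2) ∨ (x2 ∧ T))) ∨ ((¬F ∨ F) ∨ ¬(x0 ∧ x0))
  [1] (x1 ∨ (x2 ∨ (x2 ∧ T))) ∨ ((¬F ∨ F) ∨ ¬(x0 ∧ x0))
  [2] (x1 ∨ (x2 ∨ x2)) ∨ ((¬F ∨ F) ∨ ¬(x0 ∧ x0))
  [3] (x1 ∨ x2) ∨ ((¬F ∨ F) ∨ ¬(x0 ∧ x0))
  [4] (x1 ∨ x2) ∨ (¬F ∨ ¬(x0 ∧ x0))
  [5] (x1 ∨ x2) ∨ (T ∨ ¬(x0 ∧ x0))

Answer: after 5 steps: (x1 ∨ x2) ∨ (T ∨ ¬(x0 ∧ x0))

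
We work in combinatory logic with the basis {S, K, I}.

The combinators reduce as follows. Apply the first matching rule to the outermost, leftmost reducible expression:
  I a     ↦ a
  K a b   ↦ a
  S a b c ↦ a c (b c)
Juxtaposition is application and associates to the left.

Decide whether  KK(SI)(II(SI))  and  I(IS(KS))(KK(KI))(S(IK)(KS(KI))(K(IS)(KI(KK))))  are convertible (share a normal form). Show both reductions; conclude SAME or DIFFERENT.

Term A:
  start: KK(SI)(II(SI))
  step 1: K(II(SI))
  step 2: K(I(SI))
  step 3: K(SI)

Term B:
  start: I(IS(KS))(KK(KI))(S(IK)(KS(KI))(K(IS)(KI(KK))))
  step 1: IS(KS)(KK(KI))(S(IK)(KS(KI))(K(IS)(KI(KK))))
  step 2: S(KS)(KK(KI))(S(IK)(KS(KI))(K(IS)(KI(KK))))
  step 3: KS(S(IK)(KS(KI))(K(IS)(KI(KK))))(KK(KI)(S(IK)(KS(KI))(K(IS)(KI(KK)))))
  step 4: S(KK(KI)(S(IK)(KS(KI))(K(IS)(KI(KK)))))
  step 5: S(K(S(IK)(KS(KI))(K(IS)(KI(KK)))))
  step 6: S(K(IK(K(IS)(KI(KK)))(KS(KI)(K(IS)(KI(KK))))))
  step 7: S(K(K(K(IS)(KI(KK)))(KS(KI)(K(IS)(KI(KK))))))
  step 8: S(K(K(IS)(KI(KK))))
  step 9: S(K(IS))
  step 10: S(KS)

Answer: DIFFERENT — A ⇓ K(SI), B ⇓ S(KS)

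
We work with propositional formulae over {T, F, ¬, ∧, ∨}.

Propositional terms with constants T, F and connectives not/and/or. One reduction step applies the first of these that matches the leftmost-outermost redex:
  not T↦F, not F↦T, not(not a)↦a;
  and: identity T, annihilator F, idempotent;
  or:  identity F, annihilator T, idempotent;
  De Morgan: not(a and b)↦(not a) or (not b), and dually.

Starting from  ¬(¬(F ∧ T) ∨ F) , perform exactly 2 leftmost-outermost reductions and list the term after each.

Answer: after 2 steps: (F ∧ T) ∧ ¬F

Working:
  start: ¬(¬(F ∧ T) ∨ F)
  →1  ¬¬(F ∧ T) ∧ ¬F
  →2  (F ∧ T) ∧ ¬F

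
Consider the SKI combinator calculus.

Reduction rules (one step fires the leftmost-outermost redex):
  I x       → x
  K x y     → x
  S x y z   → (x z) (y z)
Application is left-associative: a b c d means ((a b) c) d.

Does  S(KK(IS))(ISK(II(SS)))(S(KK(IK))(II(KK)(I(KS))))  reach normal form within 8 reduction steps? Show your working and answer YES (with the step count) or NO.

Answer: YES — reaches normal form SKK in 7 ≤ 8 steps

Reduction:
  start: S(KK(IS))(ISK(II(SS)))(S(KK(IK))(II(KK)(I(KS))))
  [1] KK(IS)(S(KK(IK))(II(KK)(I(KS))))(ISK(II(SS))(S(KK(IK))(II(KK)(I(KS)))))
  [2] K(S(KK(IK))(II(KK)(I(KS))))(ISK(II(SS))(S(KK(IK))(II(KK)(I(KS)))))
  [3] S(KK(IK))(II(KK)(I(KS)))
  [4] SK(II(KK)(I(KS)))
  [5] SK(I(KK)(I(KS)))
  [6] SK(KK(I(KS)))
  [7] SKK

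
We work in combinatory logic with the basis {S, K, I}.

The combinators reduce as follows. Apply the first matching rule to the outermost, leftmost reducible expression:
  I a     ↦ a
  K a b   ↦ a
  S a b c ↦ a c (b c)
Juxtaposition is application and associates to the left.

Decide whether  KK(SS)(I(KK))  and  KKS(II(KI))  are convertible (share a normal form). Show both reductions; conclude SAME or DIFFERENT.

Answer: DIFFERENT — A ⇓ K(KK), B ⇓ K(KI)

Derivation:
Term A:
  start: KK(SS)(I(KK))
  →1  K(I(KK))
  →2  K(KK)

Term B:
  start: KKS(II(KI))
  →1  K(II(KI))
  →2  K(I(KI))
  →3  K(KI)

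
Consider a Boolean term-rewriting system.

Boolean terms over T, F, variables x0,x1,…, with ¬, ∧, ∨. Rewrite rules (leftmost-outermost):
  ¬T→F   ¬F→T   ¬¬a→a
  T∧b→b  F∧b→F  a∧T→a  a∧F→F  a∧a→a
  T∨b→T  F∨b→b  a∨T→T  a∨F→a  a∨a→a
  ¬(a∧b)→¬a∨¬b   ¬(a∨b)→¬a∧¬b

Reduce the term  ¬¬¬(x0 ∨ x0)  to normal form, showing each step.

  start: ¬¬¬(x0 ∨ x0)
  step 1: ¬(x0 ∨ x0)
  step 2: ¬x0 ∧ ¬x0
  step 3: ¬x0

Answer: normal form = ¬x0  (in 3 steps)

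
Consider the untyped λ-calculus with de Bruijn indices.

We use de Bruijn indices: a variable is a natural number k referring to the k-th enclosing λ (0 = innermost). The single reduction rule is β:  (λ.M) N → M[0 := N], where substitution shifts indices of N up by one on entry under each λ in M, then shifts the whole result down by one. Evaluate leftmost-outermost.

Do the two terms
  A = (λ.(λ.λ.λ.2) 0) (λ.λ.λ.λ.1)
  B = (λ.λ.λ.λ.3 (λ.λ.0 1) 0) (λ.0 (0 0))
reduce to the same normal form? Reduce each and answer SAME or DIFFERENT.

Answer: DIFFERENT — A ⇓ λ.λ.λ.λ.λ.λ.1, B ⇓ λ.λ.λ.0 (λ.0 (λ.λ.0 1))

Reduction:
Term A:
  start: (λ.(λ.λ.λ.2) 0) (λ.λ.λ.λ.1)
  step 1: (λ.λ.λ.2) (λ.λ.λ.λ.1)
  step 2: λ.λ.λ.λ.λ.λ.1

Term B:
  start: (λ.λ.λ.λ.3 (λ.λ.0 1) 0) (λ.0 (0 0))
  step 1: λ.λ.λ.(λ.0 (0 0)) (λ.λ.0 1) 0
  step 2: λ.λ.λ.(λ.λ.0 1) ((λ.λ.0 1) (λ.λ.0 1)) 0
  step 3: λ.λ.λ.(λ.0 ((λ.λ.0 1) (λ.λ.0 1))) 0
  step 4: λ.λ.λ.0 ((λ.λ.0 1) (λ.λ.0 1))
  step 5: λ.λ.λ.0 (λ.0 (λ.λ.0 1))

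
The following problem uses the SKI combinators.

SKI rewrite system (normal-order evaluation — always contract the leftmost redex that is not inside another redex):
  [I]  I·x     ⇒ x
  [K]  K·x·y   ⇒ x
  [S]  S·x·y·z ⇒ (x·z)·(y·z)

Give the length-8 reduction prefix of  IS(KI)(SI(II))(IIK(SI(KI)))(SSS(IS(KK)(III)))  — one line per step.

  start: IS(KI)(SI(II))(IIK(SI(KI)))(SSS(IS(KK)(III)))
  →1  S(KI)(SI(II))(IIK(SI(KI)))(SSS(IS(KK)(III)))
  →2  KI(IIK(SI(KI)))(SI(II)(IIK(SI(KI))))(SSS(IS(KK)(III)))
  →3  I(SI(II)(IIK(SI(KI))))(SSS(IS(KK)(III)))
  →4  SI(II)(IIK(SI(KI)))(SSS(IS(KK)(III)))
  →5  I(IIK(SI(KI)))(II(IIK(SI(KI))))(SSS(IS(KK)(III)))
  →6  IIK(SI(KI))(II(IIK(SI(KI))))(SSS(IS(KK)(III)))
  →7  IK(SI(KI))(II(IIK(SI(KI))))(SSS(IS(KK)(III)))
  →8  K(SI(KI))(II(IIK(SI(KI))))(SSS(IS(KK)(III)))

Answer: after 8 steps: K(SI(KI))(II(IIK(SI(KI))))(SSS(IS(KK)(III)))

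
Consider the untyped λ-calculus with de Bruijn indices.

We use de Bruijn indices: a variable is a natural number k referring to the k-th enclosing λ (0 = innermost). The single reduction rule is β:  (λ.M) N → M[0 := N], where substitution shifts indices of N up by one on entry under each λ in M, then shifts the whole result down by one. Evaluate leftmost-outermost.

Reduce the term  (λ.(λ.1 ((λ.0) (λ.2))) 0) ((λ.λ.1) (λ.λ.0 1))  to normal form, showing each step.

Answer: normal form = λ.λ.0 1  (in 4 steps)

Reduction:
  start: (λ.(λ.1 ((λ.0) (λ.2))) 0) ((λ.λ.1) (λ.λ.0 1))
  [1] (λ.(λ.λ.1) (λ.λ.0 1) ((λ.0) (λ.(λ.λ.1) (λ.λ.0 1)))) ((λ.λ.1) (λ.λ.0 1))
  [2] (λ.λ.1) (λ.λ.0 1) ((λ.0) (λ.(λ.λ.1) (λ.λ.0 1)))
  [3] (λ.λ.λ.0 1) ((λ.0) (λ.(λ.λ.1) (λ.λ.0 1)))
  [4] λ.λ.0 1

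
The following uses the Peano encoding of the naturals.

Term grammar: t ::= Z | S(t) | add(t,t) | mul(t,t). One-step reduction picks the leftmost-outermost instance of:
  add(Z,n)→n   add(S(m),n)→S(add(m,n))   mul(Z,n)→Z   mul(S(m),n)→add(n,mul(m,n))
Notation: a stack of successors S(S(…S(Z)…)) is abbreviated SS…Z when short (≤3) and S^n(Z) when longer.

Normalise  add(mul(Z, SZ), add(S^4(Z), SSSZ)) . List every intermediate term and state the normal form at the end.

Answer: normal form = S^7(Z)  (in 7 steps)

Reduction:
  start: add(mul(Z, SZ), add(S^4(Z), SSSZ))
  →1  add(Z, add(S^4(Z), SSSZ))
  →2  add(S^4(Z), SSSZ)
  →3  S(add(SSSZ, SSSZ))
  →4  S(S(add(SSZ, SSSZ)))
  →5  S(S(S(add(SZ, SSSZ))))
  →6  S(S(S(S(add(Z, SSSZ)))))
  →7  S^7(Z)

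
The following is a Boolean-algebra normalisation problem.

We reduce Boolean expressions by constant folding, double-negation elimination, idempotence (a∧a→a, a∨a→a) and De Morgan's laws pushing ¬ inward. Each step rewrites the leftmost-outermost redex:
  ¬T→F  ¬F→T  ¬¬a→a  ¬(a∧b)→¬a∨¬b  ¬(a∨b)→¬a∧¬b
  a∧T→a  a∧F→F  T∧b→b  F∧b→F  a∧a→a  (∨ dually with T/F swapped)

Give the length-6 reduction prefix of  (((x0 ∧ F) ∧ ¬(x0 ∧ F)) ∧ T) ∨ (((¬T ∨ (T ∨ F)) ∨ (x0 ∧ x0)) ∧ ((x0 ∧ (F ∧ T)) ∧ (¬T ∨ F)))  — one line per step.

  start: (((x0 ∧ F) ∧ ¬(x0 ∧ F)) ∧ T) ∨ (((¬T ∨ (T ∨ F)) ∨ (x0 ∧ x0)) ∧ ((x0 ∧ (F ∧ T)) ∧ (¬T ∨ F)))
  [1] ((x0 ∧ F) ∧ ¬(x0 ∧ F)) ∨ (((¬T ∨ (T ∨ F)) ∨ (x0 ∧ x0)) ∧ ((x0 ∧ (F ∧ T)) ∧ (¬T ∨ F)))
  [2] (F ∧ ¬(x0 ∧ F)) ∨ (((¬T ∨ (T ∨ F)) ∨ (x0 ∧ x0)) ∧ ((x0 ∧ (F ∧ T)) ∧ (¬T ∨ F)))
  [3] F ∨ (((¬T ∨ (T ∨ F)) ∨ (x0 ∧ x0)) ∧ ((x0 ∧ (F ∧ T)) ∧ (¬T ∨ F)))
  [4] ((¬T ∨ (T ∨ F)) ∨ (x0 ∧ x0)) ∧ ((x0 ∧ (F ∧ T)) ∧ (¬T ∨ F))
  [5] ((F ∨ (T ∨ F)) ∨ (x0 ∧ x0)) ∧ ((x0 ∧ (F ∧ T)) ∧ (¬T ∨ F))
  [6] ((T ∨ F) ∨ (x0 ∧ x0)) ∧ ((x0 ∧ (F ∧ T)) ∧ (¬T ∨ F))

Answer: after 6 steps: ((T ∨ F) ∨ (x0 ∧ x0)) ∧ ((x0 ∧ (F ∧ T)) ∧ (¬T ∨ F))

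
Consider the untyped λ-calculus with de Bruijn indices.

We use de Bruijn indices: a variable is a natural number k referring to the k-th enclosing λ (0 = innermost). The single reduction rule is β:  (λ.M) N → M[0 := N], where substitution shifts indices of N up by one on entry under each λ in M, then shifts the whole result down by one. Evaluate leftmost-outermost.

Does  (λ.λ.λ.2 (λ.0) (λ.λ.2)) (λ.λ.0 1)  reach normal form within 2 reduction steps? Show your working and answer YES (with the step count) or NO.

Answer: NO — after 2 steps the term is λ.λ.(λ.0 (λ.0)) (λ.λ.2), not yet normal

Reduction:
  start: (λ.λ.λ.2 (λ.0) (λ.λ.2)) (λ.λ.0 1)
  [1] λ.λ.(λ.λ.0 1) (λ.0) (λ.λ.2)
  [2] λ.λ.(λ.0 (λ.0)) (λ.λ.2)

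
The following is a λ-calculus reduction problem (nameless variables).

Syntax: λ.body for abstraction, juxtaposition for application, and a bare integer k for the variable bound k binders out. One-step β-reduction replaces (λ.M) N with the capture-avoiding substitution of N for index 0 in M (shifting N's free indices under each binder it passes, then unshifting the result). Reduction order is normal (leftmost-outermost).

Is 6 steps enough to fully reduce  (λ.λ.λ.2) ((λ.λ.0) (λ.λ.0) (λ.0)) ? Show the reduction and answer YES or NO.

  start: (λ.λ.λ.2) ((λ.λ.0) (λ.λ.0) (λ.0))
  [1] λ.λ.(λ.λ.0) (λ.λ.0) (λ.0)
  [2] λ.λ.(λ.0) (λ.0)
  [3] λ.λ.λ.0

Answer: YES — reaches normal form λ.λ.λ.0 in 3 ≤ 6 steps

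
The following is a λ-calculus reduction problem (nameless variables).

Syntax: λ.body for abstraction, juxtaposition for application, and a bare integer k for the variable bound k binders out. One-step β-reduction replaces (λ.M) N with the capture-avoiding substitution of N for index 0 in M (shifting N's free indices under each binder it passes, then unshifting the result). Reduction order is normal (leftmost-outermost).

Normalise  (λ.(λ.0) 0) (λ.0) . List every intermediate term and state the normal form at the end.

  start: (λ.(λ.0) 0) (λ.0)
  →1  (λ.0) (λ.0)
  →2  λ.0

Answer: normal form = λ.0  (in 2 steps)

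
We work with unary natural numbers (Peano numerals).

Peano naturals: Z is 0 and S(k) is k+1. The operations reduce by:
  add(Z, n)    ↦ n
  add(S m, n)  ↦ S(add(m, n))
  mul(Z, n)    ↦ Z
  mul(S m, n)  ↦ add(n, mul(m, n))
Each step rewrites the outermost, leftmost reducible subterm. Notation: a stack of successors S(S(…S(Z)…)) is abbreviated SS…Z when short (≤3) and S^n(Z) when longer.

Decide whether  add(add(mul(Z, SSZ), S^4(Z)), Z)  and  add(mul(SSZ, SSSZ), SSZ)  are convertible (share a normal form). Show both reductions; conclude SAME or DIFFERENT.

Term A:
  start: add(add(mul(Z, SSZ), S^4(Z)), Z)
  step 1: add(add(Z, S^4(Z)), Z)
  step 2: add(S^4(Z), Z)
  step 3: S(add(SSSZ, Z))
  step 4: S(S(add(SSZ, Z)))
  step 5: S(S(S(add(SZ, Z))))
  step 6: S(S(S(S(add(Z, Z)))))
  step 7: S^4(Z)

Term B:
  start: add(mul(SSZ, SSSZ), SSZ)
  step 1: add(add(SSSZ, mul(SZ, SSSZ)), SSZ)
  step 2: add(S(add(SSZ, mul(SZ, SSSZ))), SSZ)
  step 3: S(add(add(SSZ, mul(SZ, SSSZ)), SSZ))
  step 4: S(add(S(add(SZ, mul(SZ, SSSZ))), SSZ))
  step 5: S(S(add(add(SZ, mul(SZ, SSSZ)), SSZ)))
  step 6: S(S(add(S(add(Z, mul(SZ, SSSZ))), SSZ)))
  step 7: S(S(S(add(add(Z, mul(SZ, SSSZ)), SSZ))))
  step 8: S(S(S(add(mul(SZ, SSSZ), SSZ))))
  step 9: S(S(S(add(add(SSSZ, mul(Z, SSSZ)), SSZ))))
  step 10: S(S(S(add(S(add(SSZ, mul(Z, SSSZ))), SSZ))))
  step 11: S(S(S(S(add(add(SSZ, mul(Z, SSSZ)), SSZ)))))
  step 12: S(S(S(S(add(S(add(SZ, mul(Z, SSSZ))), SSZ)))))
  step 13: S(S(S(S(S(add(add(SZ, mul(Z, SSSZ)), SSZ))))))
  step 14: S(S(S(S(S(add(S(add(Z, mul(Z, SSSZ))), SSZ))))))
  step 15: S(S(S(S(S(S(add(add(Z, mul(Z, SSSZ)), SSZ)))))))
  step 16: S(S(S(S(S(S(add(mul(Z, SSSZ), SSZ)))))))
  step 17: S(S(S(S(S(S(add(Z, SSZ)))))))
  step 18: S^8(Z)

Answer: DIFFERENT — A ⇓ S^4(Z), B ⇓ S^8(Z)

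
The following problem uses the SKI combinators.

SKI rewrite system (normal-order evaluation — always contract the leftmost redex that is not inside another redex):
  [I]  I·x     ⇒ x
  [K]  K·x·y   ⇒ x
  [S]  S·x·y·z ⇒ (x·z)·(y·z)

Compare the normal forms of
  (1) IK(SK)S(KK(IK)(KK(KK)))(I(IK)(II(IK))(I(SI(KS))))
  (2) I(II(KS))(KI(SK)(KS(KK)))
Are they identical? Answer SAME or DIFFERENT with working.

Answer: DIFFERENT — A ⇓ K, B ⇓ S

Reduction:
Term A:
  start: IK(SK)S(KK(IK)(KK(KK)))(I(IK)(II(IK))(I(SI(KS))))
  [1] K(SK)S(KK(IK)(KK(KK)))(I(IK)(II(IK))(I(SI(KS))))
  [2] SK(KK(IK)(KK(KK)))(I(IK)(II(IK))(I(SI(KS))))
  [3] K(I(IK)(II(IK))(I(SI(KS))))(KK(IK)(KK(KK))(I(IK)(II(IK))(I(SI(KS)))))
  [4] I(IK)(II(IK))(I(SI(KS)))
  [5] IK(II(IK))(I(SI(KS)))
  [6] K(II(IK))(I(SI(KS)))
  [7] II(IK)
  [8] I(IK)
  [9] IK
  [10] K

Term B:
  start: I(II(KS))(KI(SK)(KS(KK)))
  [1] II(KS)(KI(SK)(KS(KK)))
  [2] I(KS)(KI(SK)(KS(KK)))
  [3] KS(KI(SK)(KS(KK)))
  [4] S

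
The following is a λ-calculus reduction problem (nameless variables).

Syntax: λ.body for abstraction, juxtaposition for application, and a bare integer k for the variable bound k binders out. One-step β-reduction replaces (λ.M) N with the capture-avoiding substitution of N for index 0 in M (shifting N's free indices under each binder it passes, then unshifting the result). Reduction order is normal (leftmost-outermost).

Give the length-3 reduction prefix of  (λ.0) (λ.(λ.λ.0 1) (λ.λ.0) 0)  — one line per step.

  start: (λ.0) (λ.(λ.λ.0 1) (λ.λ.0) 0)
  [1] λ.(λ.λ.0 1) (λ.λ.0) 0
  [2] λ.(λ.0 (λ.λ.0)) 0
  [3] λ.0 (λ.λ.0)

Answer: after 3 steps: λ.0 (λ.λ.0)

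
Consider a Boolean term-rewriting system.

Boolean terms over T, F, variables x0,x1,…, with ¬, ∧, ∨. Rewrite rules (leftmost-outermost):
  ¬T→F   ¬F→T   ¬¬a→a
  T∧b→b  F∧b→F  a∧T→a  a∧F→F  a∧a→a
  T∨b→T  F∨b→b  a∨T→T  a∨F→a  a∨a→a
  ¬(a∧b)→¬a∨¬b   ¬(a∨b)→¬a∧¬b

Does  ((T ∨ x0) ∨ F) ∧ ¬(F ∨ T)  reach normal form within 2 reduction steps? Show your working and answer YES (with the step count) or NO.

  start: ((T ∨ x0) ∨ F) ∧ ¬(F ∨ T)
  [1] (T ∨ x0) ∧ ¬(F ∨ T)
  [2] T ∧ ¬(F ∨ T)

Answer: NO — after 2 steps the term is T ∧ ¬(F ∨ T), not yet normal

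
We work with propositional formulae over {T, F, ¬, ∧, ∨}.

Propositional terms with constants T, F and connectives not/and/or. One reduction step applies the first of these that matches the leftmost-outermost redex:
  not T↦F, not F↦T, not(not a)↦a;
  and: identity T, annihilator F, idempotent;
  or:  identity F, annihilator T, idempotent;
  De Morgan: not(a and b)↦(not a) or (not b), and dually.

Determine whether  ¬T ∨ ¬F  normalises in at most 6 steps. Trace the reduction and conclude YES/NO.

Answer: YES — reaches normal form T in 3 ≤ 6 steps

Derivation:
  start: ¬T ∨ ¬F
  step 1: F ∨ ¬F
  step 2: ¬F
  step 3: T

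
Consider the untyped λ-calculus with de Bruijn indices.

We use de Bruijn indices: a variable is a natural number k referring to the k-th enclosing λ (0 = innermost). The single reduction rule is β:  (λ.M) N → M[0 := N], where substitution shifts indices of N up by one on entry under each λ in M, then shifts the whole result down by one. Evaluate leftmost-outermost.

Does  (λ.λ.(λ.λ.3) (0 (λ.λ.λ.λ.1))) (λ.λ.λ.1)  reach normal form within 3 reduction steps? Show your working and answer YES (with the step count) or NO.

Answer: YES — reaches normal form λ.λ.λ.λ.λ.1 in 2 ≤ 3 steps

Working:
  start: (λ.λ.(λ.λ.3) (0 (λ.λ.λ.λ.1))) (λ.λ.λ.1)
  →1  λ.(λ.λ.λ.λ.λ.1) (0 (λ.λ.λ.λ.1))
  →2  λ.λ.λ.λ.λ.1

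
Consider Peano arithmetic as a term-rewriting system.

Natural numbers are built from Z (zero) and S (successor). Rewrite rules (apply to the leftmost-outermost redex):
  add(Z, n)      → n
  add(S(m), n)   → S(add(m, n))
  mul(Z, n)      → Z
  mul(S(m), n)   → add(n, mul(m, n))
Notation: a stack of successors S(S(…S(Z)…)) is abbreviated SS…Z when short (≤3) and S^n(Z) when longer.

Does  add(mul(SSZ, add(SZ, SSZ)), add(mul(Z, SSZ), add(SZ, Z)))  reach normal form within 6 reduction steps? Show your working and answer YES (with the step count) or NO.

Answer: NO — after 6 steps the term is S(add(S(add(SZ, mul(SZ, add(SZ, SSZ)))), add(mul(Z, SSZ), add(SZ, Z)))), not yet normal

Derivation:
  start: add(mul(SSZ, add(SZ, SSZ)), add(mul(Z, SSZ), add(SZ, Z)))
  step 1: add(add(add(SZ, SSZ), mul(SZ, add(SZ, SSZ))), add(mul(Z, SSZ), add(SZ, Z)))
  step 2: add(add(S(add(Z, SSZ)), mul(SZ, add(SZ, SSZ))), add(mul(Z, SSZ), add(SZ, Z)))
  step 3: add(S(add(add(Z, SSZ), mul(SZ, add(SZ, SSZ)))), add(mul(Z, SSZ), add(SZ, Z)))
  step 4: S(add(add(add(Z, SSZ), mul(SZ, add(SZ, SSZ))), add(mul(Z, SSZ), add(SZ, Z))))
  step 5: S(add(add(SSZ, mul(SZ, add(SZ, SSZ))), add(mul(Z, SSZ), add(SZ, Z))))
  step 6: S(add(S(add(SZ, mul(SZ, add(SZ, SSZ)))), add(mul(Z, SSZ), add(SZ, Z))))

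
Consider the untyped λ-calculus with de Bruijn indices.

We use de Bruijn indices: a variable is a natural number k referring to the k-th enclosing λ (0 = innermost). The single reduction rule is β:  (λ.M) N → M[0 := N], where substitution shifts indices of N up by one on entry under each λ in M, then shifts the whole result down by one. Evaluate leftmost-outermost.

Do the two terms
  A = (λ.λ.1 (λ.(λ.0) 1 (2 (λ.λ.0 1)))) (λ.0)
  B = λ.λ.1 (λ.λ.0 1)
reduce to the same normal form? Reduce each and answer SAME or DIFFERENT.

Term A:
  start: (λ.λ.1 (λ.(λ.0) 1 (2 (λ.λ.0 1)))) (λ.0)
  →1  λ.(λ.0) (λ.(λ.0) 1 ((λ.0) (λ.λ.0 1)))
  →2  λ.λ.(λ.0) 1 ((λ.0) (λ.λ.0 1))
  →3  λ.λ.1 ((λ.0) (λ.λ.0 1))
  →4  λ.λ.1 (λ.λ.0 1)

Term B:
  start: λ.λ.1 (λ.λ.0 1)

Answer: SAME — A ⇓ λ.λ.1 (λ.λ.0 1), B ⇓ λ.λ.1 (λ.λ.0 1)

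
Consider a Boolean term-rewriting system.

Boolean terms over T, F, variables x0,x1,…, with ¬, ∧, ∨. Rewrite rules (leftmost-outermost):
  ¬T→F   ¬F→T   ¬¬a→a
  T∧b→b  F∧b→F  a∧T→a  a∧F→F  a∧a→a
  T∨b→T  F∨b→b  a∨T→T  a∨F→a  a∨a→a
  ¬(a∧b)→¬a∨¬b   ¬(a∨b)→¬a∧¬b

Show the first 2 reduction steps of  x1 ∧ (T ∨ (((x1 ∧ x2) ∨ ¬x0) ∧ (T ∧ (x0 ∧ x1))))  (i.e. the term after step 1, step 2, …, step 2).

  start: x1 ∧ (T ∨ (((x1 ∧ x2) ∨ ¬x0) ∧ (T ∧ (x0 ∧ x1))))
  step 1: x1 ∧ T
  step 2: x1

Answer: after 2 steps: x1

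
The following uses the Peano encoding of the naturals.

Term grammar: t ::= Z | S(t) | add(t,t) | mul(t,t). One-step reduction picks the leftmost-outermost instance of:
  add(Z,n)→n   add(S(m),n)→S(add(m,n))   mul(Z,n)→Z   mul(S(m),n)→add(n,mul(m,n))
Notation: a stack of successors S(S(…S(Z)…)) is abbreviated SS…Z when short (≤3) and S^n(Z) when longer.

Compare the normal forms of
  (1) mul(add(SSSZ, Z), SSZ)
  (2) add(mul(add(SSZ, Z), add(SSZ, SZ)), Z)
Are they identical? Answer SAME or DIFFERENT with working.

Term A:
  start: mul(add(SSSZ, Z), SSZ)
  →1  mul(S(add(SSZ, Z)), SSZ)
  →2  add(SSZ, mul(add(SSZ, Z), SSZ))
  →3  S(add(SZ, mul(add(SSZ, Z), SSZ)))
  →4  S(S(add(Z, mul(add(SSZ, Z), SSZ))))
  →5  S(S(mul(add(SSZ, Z), SSZ)))
  →6  S(S(mul(S(add(SZ, Z)), SSZ)))
  →7  S(S(add(SSZ, mul(add(SZ, Z), SSZ))))
  →8  S(S(S(add(SZ, mul(add(SZ, Z), SSZ)))))
  →9  S(S(S(S(add(Z, mul(add(SZ, Z), SSZ))))))
  →10  S(S(S(S(mul(add(SZ, Z), SSZ)))))
  →11  S(S(S(S(mul(S(add(Z, Z)), SSZ)))))
  →12  S(S(S(S(add(SSZ, mul(add(Z, Z), SSZ))))))
  →13  S(S(S(S(S(add(SZ, mul(add(Z, Z), SSZ)))))))
  →14  S(S(S(S(S(S(add(Z, mul(add(Z, Z), SSZ))))))))
  →15  S(S(S(S(S(S(mul(add(Z, Z), SSZ)))))))
  →16  S(S(S(S(S(S(mul(Z, SSZ)))))))
  →17  S^6(Z)

Term B:
  start: add(mul(add(SSZ, Z), add(SSZ, SZ)), Z)
  →1  add(mul(S(add(SZ, Z)), add(SSZ, SZ)), Z)
  →2  add(add(add(SSZ, SZ), mul(add(SZ, Z), add(SSZ, SZ))), Z)
  →3  add(add(S(add(SZ, SZ)), mul(add(SZ, Z), add(SSZ, SZ))), Z)
  →4  add(S(add(add(SZ, SZ), mul(add(SZ, Z), add(SSZ, SZ)))), Z)
  →5  S(add(add(add(SZ, SZ), mul(add(SZ, Z), add(SSZ, SZ))), Z))
  →6  S(add(add(S(add(Z, SZ)), mul(add(SZ, Z), add(SSZ, SZ))), Z))
  →7  S(add(S(add(add(Z, SZ), mul(add(SZ, Z), add(SSZ, SZ)))), Z))
  →8  S(S(add(add(add(Z, SZ), mul(add(SZ, Z), add(SSZ, SZ))), Z)))
  →9  S(S(add(add(SZ, mul(add(SZ, Z), add(SSZ, SZ))), Z)))
  →10  S(S(add(S(add(Z, mul(add(SZ, Z), add(SSZ, SZ)))), Z)))
  →11  S(S(S(add(add(Z, mul(add(SZ, Z), add(SSZ, SZ))), Z))))
  →12  S(S(S(add(mul(add(SZ, Z), add(SSZ, SZ)), Z))))
  →13  S(S(S(add(mul(S(add(Z, Z)), add(SSZ, SZ)), Z))))
  →14  S(S(S(add(add(add(SSZ, SZ), mul(add(Z, Z), add(SSZ, SZ))), Z))))
  →15  S(S(S(add(add(S(add(SZ, SZ)), mul(add(Z, Z), add(SSZ, SZ))), Z))))
  →16  S(S(S(add(S(add(add(SZ, SZ), mul(add(Z, Z), add(SSZ, SZ)))), Z))))
  →17  S(S(S(S(add(add(add(SZ, SZ), mul(add(Z, Z), add(SSZ, SZ))), Z)))))
  →18  S(S(S(S(add(add(S(add(Z, SZ)), mul(add(Z, Z), add(SSZ, SZ))), Z)))))
  →19  S(S(S(S(add(S(add(add(Z, SZ), mul(add(Z, Z), add(SSZ, SZ)))), Z)))))
  →20  S(S(S(S(S(add(add(add(Z, SZ), mul(add(Z, Z), add(SSZ, SZ))), Z))))))
  →21  S(S(S(S(S(add(add(SZ, mul(add(Z, Z), add(SSZ, SZ))), Z))))))
  →22  S(S(S(S(S(add(S(add(Z, mul(add(Z, Z), add(SSZ, SZ)))), Z))))))
  →23  S(S(S(S(S(S(add(add(Z, mul(add(Z, Z), add(SSZ, SZ))), Z)))))))
  →24  S(S(S(S(S(S(add(mul(add(Z, Z), add(SSZ, SZ)), Z)))))))
  →25  S(S(S(S(S(S(add(mul(Z, add(SSZ, SZ)), Z)))))))
  →26  S(S(S(S(S(S(add(Z, Z)))))))
  →27  S^6(Z)

Answer: SAME — A ⇓ S^6(Z), B ⇓ S^6(Z)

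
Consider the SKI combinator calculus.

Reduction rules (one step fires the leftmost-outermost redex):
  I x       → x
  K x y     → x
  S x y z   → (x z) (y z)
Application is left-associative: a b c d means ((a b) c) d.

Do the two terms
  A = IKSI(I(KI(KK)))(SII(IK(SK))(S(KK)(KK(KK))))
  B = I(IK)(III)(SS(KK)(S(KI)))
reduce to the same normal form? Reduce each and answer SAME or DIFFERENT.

Term A:
  start: IKSI(I(KI(KK)))(SII(IK(SK))(S(KK)(KK(KK))))
  →1  KSI(I(KI(KK)))(SII(IK(SK))(S(KK)(KK(KK))))
  →2  S(I(KI(KK)))(SII(IK(SK))(S(KK)(KK(KK))))
  →3  S(KI(KK))(SII(IK(SK))(S(KK)(KK(KK))))
  →4  SI(SII(IK(SK))(S(KK)(KK(KK))))
  →5  SI(I(IK(SK))(I(IK(SK)))(S(KK)(KK(KK))))
  →6  SI(IK(SK)(I(IK(SK)))(S(KK)(KK(KK))))
  →7  SI(K(SK)(I(IK(SK)))(S(KK)(KK(KK))))
  →8  SI(SK(S(KK)(KK(KK))))
  →9  SI(SK(S(KK)K))

Term B:
  start: I(IK)(III)(SS(KK)(S(KI)))
  →1  IK(III)(SS(KK)(S(KI)))
  →2  K(III)(SS(KK)(S(KI)))
  →3  III
  →4  II
  →5  I

Answer: DIFFERENT — A ⇓ SI(SK(S(KK)K)), B ⇓ I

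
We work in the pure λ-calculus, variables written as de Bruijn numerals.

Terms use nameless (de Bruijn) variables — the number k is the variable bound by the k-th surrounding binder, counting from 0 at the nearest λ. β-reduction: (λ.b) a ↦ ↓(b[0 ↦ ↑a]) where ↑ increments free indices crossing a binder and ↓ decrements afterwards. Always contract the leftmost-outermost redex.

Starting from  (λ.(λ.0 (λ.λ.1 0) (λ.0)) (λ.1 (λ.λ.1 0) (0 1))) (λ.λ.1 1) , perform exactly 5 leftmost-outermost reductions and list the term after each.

Answer: after 5 steps: (λ.λ.1 0) (λ.λ.1 0) (λ.0)

Working:
  start: (λ.(λ.0 (λ.λ.1 0) (λ.0)) (λ.1 (λ.λ.1 0) (0 1))) (λ.λ.1 1)
  →1  (λ.0 (λ.λ.1 0) (λ.0)) (λ.(λ.λ.1 1) (λ.λ.1 0) (0 (λ.λ.1 1)))
  →2  (λ.(λ.λ.1 1) (λ.λ.1 0) (0 (λ.λ.1 1))) (λ.λ.1 0) (λ.0)
  →3  (λ.λ.1 1) (λ.λ.1 0) ((λ.λ.1 0) (λ.λ.1 1)) (λ.0)
  →4  (λ.(λ.λ.1 0) (λ.λ.1 0)) ((λ.λ.1 0) (λ.λ.1 1)) (λ.0)
  →5  (λ.λ.1 0) (λ.λ.1 0) (λ.0)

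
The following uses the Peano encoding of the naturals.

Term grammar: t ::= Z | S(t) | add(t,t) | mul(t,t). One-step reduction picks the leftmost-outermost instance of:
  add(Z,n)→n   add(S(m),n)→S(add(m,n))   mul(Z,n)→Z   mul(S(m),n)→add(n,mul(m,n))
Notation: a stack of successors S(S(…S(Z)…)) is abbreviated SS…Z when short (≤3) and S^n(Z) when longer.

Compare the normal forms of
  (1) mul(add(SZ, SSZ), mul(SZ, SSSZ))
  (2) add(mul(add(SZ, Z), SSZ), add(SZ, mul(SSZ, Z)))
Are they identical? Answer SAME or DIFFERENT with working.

Term A:
  start: mul(add(SZ, SSZ), mul(SZ, SSSZ))
  step 1: mul(S(add(Z, SSZ)), mul(SZ, SSSZ))
  step 2: add(mul(SZ, SSSZ), mul(add(Z, SSZ), mul(SZ, SSSZ)))
  step 3: add(add(SSSZ, mul(Z, SSSZ)), mul(add(Z, SSZ), mul(SZ, SSSZ)))
  step 4: add(S(add(SSZ, mul(Z, SSSZ))), mul(add(Z, SSZ), mul(SZ, SSSZ)))
  step 5: S(add(add(SSZ, mul(Z, SSSZ)), mul(add(Z, SSZ), mul(SZ, SSSZ))))
  step 6: S(add(S(add(SZ, mul(Z, SSSZ))), mul(add(Z, SSZ), mul(SZ, SSSZ))))
  step 7: S(S(add(add(SZ, mul(Z, SSSZ)), mul(add(Z, SSZ), mul(SZ, SSSZ)))))
  step 8: S(S(add(S(add(Z, mul(Z, SSSZ))), mul(add(Z, SSZ), mul(SZ, SSSZ)))))
  step 9: S(S(S(add(add(Z, mul(Z, SSSZ)), mul(add(Z, SSZ), mul(SZ, SSSZ))))))
  step 10: S(S(S(add(mul(Z, SSSZ), mul(add(Z, SSZ), mul(SZ, SSSZ))))))
  step 11: S(S(S(add(Z, mul(add(Z, SSZ), mul(SZ, SSSZ))))))
  step 12: S(S(S(mul(add(Z, SSZ), mul(SZ, SSSZ)))))
  step 13: S(S(S(mul(SSZ, mul(SZ, SSSZ)))))
  step 14: S(S(S(add(mul(SZ, SSSZ), mul(SZ, mul(SZ, SSSZ))))))
  step 15: S(S(S(add(add(SSSZ, mul(Z, SSSZ)), mul(SZ, mul(SZ, SSSZ))))))
  step 16: S(S(S(add(S(add(SSZ, mul(Z, SSSZ))), mul(SZ, mul(SZ, SSSZ))))))
  step 17: S(S(S(S(add(add(SSZ, mul(Z, SSSZ)), mul(SZ, mul(SZ, SSSZ)))))))
  step 18: S(S(S(S(add(S(add(SZ, mul(Z, SSSZ))), mul(SZ, mul(SZ, SSSZ)))))))
  step 19: S(S(S(S(S(add(add(SZ, mul(Z, SSSZ)), mul(SZ, mul(SZ, SSSZ))))))))
  step 20: S(S(S(S(S(add(S(add(Z, mul(Z, SSSZ))), mul(SZ, mul(SZ, SSSZ))))))))
  step 21: S(S(S(S(S(S(add(add(Z, mul(Z, SSSZ)), mul(SZ, mul(SZ, SSSZ)))))))))
  step 22: S(S(S(S(S(S(add(mul(Z, SSSZ), mul(SZ, mul(SZ, SSSZ)))))))))
  step 23: S(S(S(S(S(S(add(Z, mul(SZ, mul(SZ, SSSZ)))))))))
  step 24: S(S(S(S(S(S(mul(SZ, mul(SZ, SSSZ))))))))
  step 25: S(S(S(S(S(S(add(mul(SZ, SSSZ), mul(Z, mul(SZ, SSSZ)))))))))
  step 26: S(S(S(S(S(S(add(add(SSSZ, mul(Z, SSSZ)), mul(Z, mul(SZ, SSSZ)))))))))
  step 27: S(S(S(S(S(S(add(S(add(SSZ, mul(Z, SSSZ))), mul(Z, mul(SZ, SSSZ)))))))))
  step 28: S(S(S(S(S(S(S(add(add(SSZ, mul(Z, SSSZ)), mul(Z, mul(SZ, SSSZ))))))))))
  step 29: S(S(S(S(S(S(S(add(S(add(SZ, mul(Z, SSSZ))), mul(Z, mul(SZ, SSSZ))))))))))
  step 30: S(S(S(S(S(S(S(S(add(add(SZ, mul(Z, SSSZ)), mul(Z, mul(SZ, SSSZ)))))))))))
  step 31: S(S(S(S(S(S(S(S(add(S(add(Z, mul(Z, SSSZ))), mul(Z, mul(SZ, SSSZ)))))))))))
  step 32: S(S(S(S(S(S(S(S(S(add(add(Z, mul(Z, SSSZ)), mul(Z, mul(SZ, SSSZ))))))))))))
  step 33: S(S(S(S(S(S(S(S(S(add(mul(Z, SSSZ), mul(Z, mul(SZ, SSSZ))))))))))))
  step 34: S(S(S(S(S(S(S(S(S(add(Z, mul(Z, mul(SZ, SSSZ))))))))))))
  step 35: S(S(S(S(S(S(S(S(S(mul(Z, mul(SZ, SSSZ)))))))))))
  step 36: S^9(Z)

Term B:
  start: add(mul(add(SZ, Z), SSZ), add(SZ, mul(SSZ, Z)))
  step 1: add(mul(S(add(Z, Z)), SSZ), add(SZ, mul(SSZ, Z)))
  step 2: add(add(SSZ, mul(add(Z, Z), SSZ)), add(SZ, mul(SSZ, Z)))
  step 3: add(S(add(SZ, mul(add(Z, Z), SSZ))), add(SZ, mul(SSZ, Z)))
  step 4: S(add(add(SZ, mul(add(Z, Z), SSZ)), add(SZ, mul(SSZ, Z))))
  step 5: S(add(S(add(Z, mul(add(Z, Z), SSZ))), add(SZ, mul(SSZ, Z))))
  step 6: S(S(add(add(Z, mul(add(Z, Z), SSZ)), add(SZ, mul(SSZ, Z)))))
  step 7: S(S(add(mul(add(Z, Z), SSZ), add(SZ, mul(SSZ, Z)))))
  step 8: S(S(add(mul(Z, SSZ), add(SZ, mul(SSZ, Z)))))
  step 9: S(S(add(Z, add(SZ, mul(SSZ, Z)))))
  step 10: S(S(add(SZ, mul(SSZ, Z))))
  step 11: S(S(S(add(Z, mul(SSZ, Z)))))
  step 12: S(S(S(mul(SSZ, Z))))
  step 13: S(S(S(add(Z, mul(SZ, Z)))))
  step 14: S(S(S(mul(SZ, Z))))
  step 15: S(S(S(add(Z, mul(Z, Z)))))
  step 16: S(S(S(mul(Z, Z))))
  step 17: SSSZ

Answer: DIFFERENT — A ⇓ S^9(Z), B ⇓ SSSZ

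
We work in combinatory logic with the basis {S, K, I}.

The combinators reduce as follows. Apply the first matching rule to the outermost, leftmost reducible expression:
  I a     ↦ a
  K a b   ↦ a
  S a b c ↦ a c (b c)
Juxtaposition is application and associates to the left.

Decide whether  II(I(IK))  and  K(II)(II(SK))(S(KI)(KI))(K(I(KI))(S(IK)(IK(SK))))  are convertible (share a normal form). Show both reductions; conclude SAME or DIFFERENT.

Term A:
  start: II(I(IK))
  step 1: I(I(IK))
  step 2: I(IK)
  step 3: IK
  step 4: K

Term B:
  start: K(II)(II(SK))(S(KI)(KI))(K(I(KI))(S(IK)(IK(SK))))
  step 1: II(S(KI)(KI))(K(I(KI))(S(IK)(IK(SK))))
  step 2: I(S(KI)(KI))(K(I(KI))(S(IK)(IK(SK))))
  step 3: S(KI)(KI)(K(I(KI))(S(IK)(IK(SK))))
  step 4: KI(K(I(KI))(S(IK)(IK(SK))))(KI(K(I(KI))(S(IK)(IK(SK)))))
  step 5: I(KI(K(I(KI))(S(IK)(IK(SK)))))
  step 6: KI(K(I(KI))(S(IK)(IK(SK))))
  step 7: I

Answer: DIFFERENT — A ⇓ K, B ⇓ I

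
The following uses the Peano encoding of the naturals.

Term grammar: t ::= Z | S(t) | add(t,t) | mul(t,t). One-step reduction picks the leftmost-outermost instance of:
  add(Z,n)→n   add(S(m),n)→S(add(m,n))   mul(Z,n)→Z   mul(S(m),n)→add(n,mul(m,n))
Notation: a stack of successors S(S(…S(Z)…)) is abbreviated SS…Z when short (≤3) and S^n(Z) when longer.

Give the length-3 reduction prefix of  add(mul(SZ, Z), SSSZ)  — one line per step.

Answer: after 3 steps: add(Z, SSSZ)

Reduction:
  start: add(mul(SZ, Z), SSSZ)
  [1] add(add(Z, mul(Z, Z)), SSSZ)
  [2] add(mul(Z, Z), SSSZ)
  [3] add(Z, SSSZ)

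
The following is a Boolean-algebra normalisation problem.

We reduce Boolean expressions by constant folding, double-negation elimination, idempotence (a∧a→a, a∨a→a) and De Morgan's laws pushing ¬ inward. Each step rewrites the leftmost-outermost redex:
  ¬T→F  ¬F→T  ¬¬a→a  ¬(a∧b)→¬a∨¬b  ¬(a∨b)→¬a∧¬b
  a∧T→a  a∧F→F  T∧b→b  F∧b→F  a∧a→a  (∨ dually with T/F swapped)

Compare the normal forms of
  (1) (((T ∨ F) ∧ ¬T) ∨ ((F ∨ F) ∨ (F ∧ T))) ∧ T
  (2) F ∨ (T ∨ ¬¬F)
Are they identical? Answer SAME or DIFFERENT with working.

Term A:
  start: (((T ∨ F) ∧ ¬T) ∨ ((F ∨ F) ∨ (F ∧ T))) ∧ T
  step 1: ((T ∨ F) ∧ ¬T) ∨ ((F ∨ F) ∨ (F ∧ T))
  step 2: (T ∧ ¬T) ∨ ((F ∨ F) ∨ (F ∧ T))
  step 3: ¬T ∨ ((F ∨ F) ∨ (F ∧ T))
  step 4: F ∨ ((F ∨ F) ∨ (F ∧ T))
  step 5: (F ∨ F) ∨ (F ∧ T)
  step 6: F ∨ (F ∧ T)
  step 7: F ∧ T
  step 8: F

Term B:
  start: F ∨ (T ∨ ¬¬F)
  step 1: T ∨ ¬¬F
  step 2: T

Answer: DIFFERENT — A ⇓ F, B ⇓ T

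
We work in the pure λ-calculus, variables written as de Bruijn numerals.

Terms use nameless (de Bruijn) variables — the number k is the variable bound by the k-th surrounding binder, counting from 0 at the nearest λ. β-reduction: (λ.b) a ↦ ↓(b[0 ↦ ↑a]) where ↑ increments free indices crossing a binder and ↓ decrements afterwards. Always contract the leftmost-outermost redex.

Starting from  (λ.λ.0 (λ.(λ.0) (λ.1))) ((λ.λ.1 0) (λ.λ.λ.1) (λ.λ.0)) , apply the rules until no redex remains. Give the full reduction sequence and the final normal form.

Answer: normal form = λ.0 (λ.λ.1)  (in 2 steps)

Working:
  start: (λ.λ.0 (λ.(λ.0) (λ.1))) ((λ.λ.1 0) (λ.λ.λ.1) (λ.λ.0))
  →1  λ.0 (λ.(λ.0) (λ.1))
  →2  λ.0 (λ.λ.1)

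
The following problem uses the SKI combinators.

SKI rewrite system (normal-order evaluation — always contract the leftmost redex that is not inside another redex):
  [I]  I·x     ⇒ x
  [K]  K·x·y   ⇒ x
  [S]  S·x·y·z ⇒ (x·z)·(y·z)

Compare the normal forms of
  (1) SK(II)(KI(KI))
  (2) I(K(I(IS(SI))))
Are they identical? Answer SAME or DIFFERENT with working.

Answer: DIFFERENT — A ⇓ I, B ⇓ K(S(SI))

Reduction:
Term A:
  start: SK(II)(KI(KI))
  [1] K(KI(KI))(II(KI(KI)))
  [2] KI(KI)
  [3] I

Term B:
  start: I(K(I(IS(SI))))
  [1] K(I(IS(SI)))
  [2] K(IS(SI))
  [3] K(S(SI))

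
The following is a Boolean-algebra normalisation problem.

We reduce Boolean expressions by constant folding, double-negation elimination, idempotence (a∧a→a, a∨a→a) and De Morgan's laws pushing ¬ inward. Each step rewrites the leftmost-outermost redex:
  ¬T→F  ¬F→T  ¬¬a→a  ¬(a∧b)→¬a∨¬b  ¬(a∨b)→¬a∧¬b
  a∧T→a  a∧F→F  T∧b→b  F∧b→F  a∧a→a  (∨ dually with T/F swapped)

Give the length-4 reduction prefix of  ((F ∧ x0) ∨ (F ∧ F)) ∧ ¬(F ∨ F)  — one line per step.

  start: ((F ∧ x0) ∨ (F ∧ F)) ∧ ¬(F ∨ F)
  [1] (F ∨ (F ∧ F)) ∧ ¬(F ∨ F)
  [2] (F ∧ F) ∧ ¬(F ∨ F)
  [3] F ∧ ¬(F ∨ F)
  [4] F

Answer: after 4 steps: F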